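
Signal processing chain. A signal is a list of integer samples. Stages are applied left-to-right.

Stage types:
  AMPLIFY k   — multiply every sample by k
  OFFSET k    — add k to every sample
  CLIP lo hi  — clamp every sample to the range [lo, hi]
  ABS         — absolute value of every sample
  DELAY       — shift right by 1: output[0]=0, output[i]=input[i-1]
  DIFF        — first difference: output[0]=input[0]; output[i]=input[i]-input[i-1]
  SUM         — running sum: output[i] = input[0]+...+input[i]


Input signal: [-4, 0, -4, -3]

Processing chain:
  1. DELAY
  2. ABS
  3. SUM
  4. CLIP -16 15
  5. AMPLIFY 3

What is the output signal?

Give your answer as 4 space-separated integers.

Input: [-4, 0, -4, -3]
Stage 1 (DELAY): [0, -4, 0, -4] = [0, -4, 0, -4] -> [0, -4, 0, -4]
Stage 2 (ABS): |0|=0, |-4|=4, |0|=0, |-4|=4 -> [0, 4, 0, 4]
Stage 3 (SUM): sum[0..0]=0, sum[0..1]=4, sum[0..2]=4, sum[0..3]=8 -> [0, 4, 4, 8]
Stage 4 (CLIP -16 15): clip(0,-16,15)=0, clip(4,-16,15)=4, clip(4,-16,15)=4, clip(8,-16,15)=8 -> [0, 4, 4, 8]
Stage 5 (AMPLIFY 3): 0*3=0, 4*3=12, 4*3=12, 8*3=24 -> [0, 12, 12, 24]

Answer: 0 12 12 24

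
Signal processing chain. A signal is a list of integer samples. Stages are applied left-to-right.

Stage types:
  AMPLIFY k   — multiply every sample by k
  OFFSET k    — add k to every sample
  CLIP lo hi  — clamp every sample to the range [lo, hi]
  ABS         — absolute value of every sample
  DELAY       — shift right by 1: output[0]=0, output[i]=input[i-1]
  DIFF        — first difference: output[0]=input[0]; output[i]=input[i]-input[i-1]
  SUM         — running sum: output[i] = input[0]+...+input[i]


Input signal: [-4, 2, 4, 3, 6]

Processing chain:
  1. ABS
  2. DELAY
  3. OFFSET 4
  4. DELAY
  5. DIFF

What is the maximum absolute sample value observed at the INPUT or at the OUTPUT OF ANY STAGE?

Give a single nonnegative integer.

Answer: 8

Derivation:
Input: [-4, 2, 4, 3, 6] (max |s|=6)
Stage 1 (ABS): |-4|=4, |2|=2, |4|=4, |3|=3, |6|=6 -> [4, 2, 4, 3, 6] (max |s|=6)
Stage 2 (DELAY): [0, 4, 2, 4, 3] = [0, 4, 2, 4, 3] -> [0, 4, 2, 4, 3] (max |s|=4)
Stage 3 (OFFSET 4): 0+4=4, 4+4=8, 2+4=6, 4+4=8, 3+4=7 -> [4, 8, 6, 8, 7] (max |s|=8)
Stage 4 (DELAY): [0, 4, 8, 6, 8] = [0, 4, 8, 6, 8] -> [0, 4, 8, 6, 8] (max |s|=8)
Stage 5 (DIFF): s[0]=0, 4-0=4, 8-4=4, 6-8=-2, 8-6=2 -> [0, 4, 4, -2, 2] (max |s|=4)
Overall max amplitude: 8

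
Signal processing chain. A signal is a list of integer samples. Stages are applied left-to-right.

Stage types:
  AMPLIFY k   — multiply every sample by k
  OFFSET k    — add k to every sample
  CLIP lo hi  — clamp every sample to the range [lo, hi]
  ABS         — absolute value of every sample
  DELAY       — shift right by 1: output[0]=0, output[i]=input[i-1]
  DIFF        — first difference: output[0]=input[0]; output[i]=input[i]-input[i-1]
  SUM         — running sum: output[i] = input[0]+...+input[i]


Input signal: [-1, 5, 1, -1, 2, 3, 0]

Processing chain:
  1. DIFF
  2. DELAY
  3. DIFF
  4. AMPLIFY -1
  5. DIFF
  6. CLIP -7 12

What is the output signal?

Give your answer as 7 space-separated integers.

Answer: 0 1 -7 12 -7 -3 7

Derivation:
Input: [-1, 5, 1, -1, 2, 3, 0]
Stage 1 (DIFF): s[0]=-1, 5--1=6, 1-5=-4, -1-1=-2, 2--1=3, 3-2=1, 0-3=-3 -> [-1, 6, -4, -2, 3, 1, -3]
Stage 2 (DELAY): [0, -1, 6, -4, -2, 3, 1] = [0, -1, 6, -4, -2, 3, 1] -> [0, -1, 6, -4, -2, 3, 1]
Stage 3 (DIFF): s[0]=0, -1-0=-1, 6--1=7, -4-6=-10, -2--4=2, 3--2=5, 1-3=-2 -> [0, -1, 7, -10, 2, 5, -2]
Stage 4 (AMPLIFY -1): 0*-1=0, -1*-1=1, 7*-1=-7, -10*-1=10, 2*-1=-2, 5*-1=-5, -2*-1=2 -> [0, 1, -7, 10, -2, -5, 2]
Stage 5 (DIFF): s[0]=0, 1-0=1, -7-1=-8, 10--7=17, -2-10=-12, -5--2=-3, 2--5=7 -> [0, 1, -8, 17, -12, -3, 7]
Stage 6 (CLIP -7 12): clip(0,-7,12)=0, clip(1,-7,12)=1, clip(-8,-7,12)=-7, clip(17,-7,12)=12, clip(-12,-7,12)=-7, clip(-3,-7,12)=-3, clip(7,-7,12)=7 -> [0, 1, -7, 12, -7, -3, 7]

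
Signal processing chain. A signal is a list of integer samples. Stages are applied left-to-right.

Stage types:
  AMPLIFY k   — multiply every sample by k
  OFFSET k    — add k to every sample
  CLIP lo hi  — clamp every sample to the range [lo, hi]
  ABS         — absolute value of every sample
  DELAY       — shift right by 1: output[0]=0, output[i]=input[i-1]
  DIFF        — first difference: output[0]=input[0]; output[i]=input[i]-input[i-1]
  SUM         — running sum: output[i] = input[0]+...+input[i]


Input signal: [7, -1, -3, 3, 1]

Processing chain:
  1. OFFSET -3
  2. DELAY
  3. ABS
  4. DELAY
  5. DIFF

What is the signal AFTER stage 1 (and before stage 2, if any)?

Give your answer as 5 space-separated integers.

Answer: 4 -4 -6 0 -2

Derivation:
Input: [7, -1, -3, 3, 1]
Stage 1 (OFFSET -3): 7+-3=4, -1+-3=-4, -3+-3=-6, 3+-3=0, 1+-3=-2 -> [4, -4, -6, 0, -2]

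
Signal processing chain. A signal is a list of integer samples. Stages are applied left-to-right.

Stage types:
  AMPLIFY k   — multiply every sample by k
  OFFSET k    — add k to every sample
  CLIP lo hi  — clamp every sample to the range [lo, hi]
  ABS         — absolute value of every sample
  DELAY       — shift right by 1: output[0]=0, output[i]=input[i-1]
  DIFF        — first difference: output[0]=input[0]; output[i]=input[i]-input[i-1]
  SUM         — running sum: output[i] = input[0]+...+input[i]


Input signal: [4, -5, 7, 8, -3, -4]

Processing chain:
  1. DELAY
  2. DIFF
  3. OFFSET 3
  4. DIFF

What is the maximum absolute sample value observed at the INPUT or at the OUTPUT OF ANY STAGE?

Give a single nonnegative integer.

Answer: 21

Derivation:
Input: [4, -5, 7, 8, -3, -4] (max |s|=8)
Stage 1 (DELAY): [0, 4, -5, 7, 8, -3] = [0, 4, -5, 7, 8, -3] -> [0, 4, -5, 7, 8, -3] (max |s|=8)
Stage 2 (DIFF): s[0]=0, 4-0=4, -5-4=-9, 7--5=12, 8-7=1, -3-8=-11 -> [0, 4, -9, 12, 1, -11] (max |s|=12)
Stage 3 (OFFSET 3): 0+3=3, 4+3=7, -9+3=-6, 12+3=15, 1+3=4, -11+3=-8 -> [3, 7, -6, 15, 4, -8] (max |s|=15)
Stage 4 (DIFF): s[0]=3, 7-3=4, -6-7=-13, 15--6=21, 4-15=-11, -8-4=-12 -> [3, 4, -13, 21, -11, -12] (max |s|=21)
Overall max amplitude: 21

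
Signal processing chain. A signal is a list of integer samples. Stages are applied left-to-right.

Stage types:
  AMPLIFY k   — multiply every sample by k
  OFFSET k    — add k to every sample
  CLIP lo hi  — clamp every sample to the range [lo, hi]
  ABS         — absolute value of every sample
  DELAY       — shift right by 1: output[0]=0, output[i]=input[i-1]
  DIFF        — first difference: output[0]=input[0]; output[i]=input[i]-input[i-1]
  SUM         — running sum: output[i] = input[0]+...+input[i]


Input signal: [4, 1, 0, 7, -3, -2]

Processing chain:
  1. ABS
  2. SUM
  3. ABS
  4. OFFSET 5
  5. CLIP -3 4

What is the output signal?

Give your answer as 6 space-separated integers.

Input: [4, 1, 0, 7, -3, -2]
Stage 1 (ABS): |4|=4, |1|=1, |0|=0, |7|=7, |-3|=3, |-2|=2 -> [4, 1, 0, 7, 3, 2]
Stage 2 (SUM): sum[0..0]=4, sum[0..1]=5, sum[0..2]=5, sum[0..3]=12, sum[0..4]=15, sum[0..5]=17 -> [4, 5, 5, 12, 15, 17]
Stage 3 (ABS): |4|=4, |5|=5, |5|=5, |12|=12, |15|=15, |17|=17 -> [4, 5, 5, 12, 15, 17]
Stage 4 (OFFSET 5): 4+5=9, 5+5=10, 5+5=10, 12+5=17, 15+5=20, 17+5=22 -> [9, 10, 10, 17, 20, 22]
Stage 5 (CLIP -3 4): clip(9,-3,4)=4, clip(10,-3,4)=4, clip(10,-3,4)=4, clip(17,-3,4)=4, clip(20,-3,4)=4, clip(22,-3,4)=4 -> [4, 4, 4, 4, 4, 4]

Answer: 4 4 4 4 4 4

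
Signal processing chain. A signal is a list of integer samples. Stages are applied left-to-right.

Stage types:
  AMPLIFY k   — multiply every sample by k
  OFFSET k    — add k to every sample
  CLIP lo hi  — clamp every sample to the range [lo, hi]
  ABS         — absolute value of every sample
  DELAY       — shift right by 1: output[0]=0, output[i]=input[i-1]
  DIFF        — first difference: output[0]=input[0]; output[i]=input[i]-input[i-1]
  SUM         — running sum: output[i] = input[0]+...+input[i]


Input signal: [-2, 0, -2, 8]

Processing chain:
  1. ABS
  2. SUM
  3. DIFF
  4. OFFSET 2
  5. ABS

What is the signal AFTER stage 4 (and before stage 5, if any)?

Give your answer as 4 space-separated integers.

Answer: 4 2 4 10

Derivation:
Input: [-2, 0, -2, 8]
Stage 1 (ABS): |-2|=2, |0|=0, |-2|=2, |8|=8 -> [2, 0, 2, 8]
Stage 2 (SUM): sum[0..0]=2, sum[0..1]=2, sum[0..2]=4, sum[0..3]=12 -> [2, 2, 4, 12]
Stage 3 (DIFF): s[0]=2, 2-2=0, 4-2=2, 12-4=8 -> [2, 0, 2, 8]
Stage 4 (OFFSET 2): 2+2=4, 0+2=2, 2+2=4, 8+2=10 -> [4, 2, 4, 10]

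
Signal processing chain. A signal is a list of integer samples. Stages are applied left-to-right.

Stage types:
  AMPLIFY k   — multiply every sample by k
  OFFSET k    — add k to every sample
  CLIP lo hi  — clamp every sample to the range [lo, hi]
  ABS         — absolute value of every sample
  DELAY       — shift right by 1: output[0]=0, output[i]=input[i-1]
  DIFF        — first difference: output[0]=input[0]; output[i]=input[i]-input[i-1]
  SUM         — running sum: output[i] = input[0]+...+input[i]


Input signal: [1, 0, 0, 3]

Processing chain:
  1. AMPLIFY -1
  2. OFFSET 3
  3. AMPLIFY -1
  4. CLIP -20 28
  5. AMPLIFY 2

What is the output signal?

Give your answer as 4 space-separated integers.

Input: [1, 0, 0, 3]
Stage 1 (AMPLIFY -1): 1*-1=-1, 0*-1=0, 0*-1=0, 3*-1=-3 -> [-1, 0, 0, -3]
Stage 2 (OFFSET 3): -1+3=2, 0+3=3, 0+3=3, -3+3=0 -> [2, 3, 3, 0]
Stage 3 (AMPLIFY -1): 2*-1=-2, 3*-1=-3, 3*-1=-3, 0*-1=0 -> [-2, -3, -3, 0]
Stage 4 (CLIP -20 28): clip(-2,-20,28)=-2, clip(-3,-20,28)=-3, clip(-3,-20,28)=-3, clip(0,-20,28)=0 -> [-2, -3, -3, 0]
Stage 5 (AMPLIFY 2): -2*2=-4, -3*2=-6, -3*2=-6, 0*2=0 -> [-4, -6, -6, 0]

Answer: -4 -6 -6 0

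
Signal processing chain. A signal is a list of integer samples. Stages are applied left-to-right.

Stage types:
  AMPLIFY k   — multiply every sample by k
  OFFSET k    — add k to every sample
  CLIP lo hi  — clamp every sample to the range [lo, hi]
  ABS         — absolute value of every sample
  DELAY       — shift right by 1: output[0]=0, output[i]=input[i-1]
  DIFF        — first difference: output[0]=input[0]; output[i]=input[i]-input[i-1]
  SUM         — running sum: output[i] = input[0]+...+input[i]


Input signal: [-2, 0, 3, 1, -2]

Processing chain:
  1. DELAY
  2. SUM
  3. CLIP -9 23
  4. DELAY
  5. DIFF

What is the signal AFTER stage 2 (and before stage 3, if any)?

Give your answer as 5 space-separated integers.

Input: [-2, 0, 3, 1, -2]
Stage 1 (DELAY): [0, -2, 0, 3, 1] = [0, -2, 0, 3, 1] -> [0, -2, 0, 3, 1]
Stage 2 (SUM): sum[0..0]=0, sum[0..1]=-2, sum[0..2]=-2, sum[0..3]=1, sum[0..4]=2 -> [0, -2, -2, 1, 2]

Answer: 0 -2 -2 1 2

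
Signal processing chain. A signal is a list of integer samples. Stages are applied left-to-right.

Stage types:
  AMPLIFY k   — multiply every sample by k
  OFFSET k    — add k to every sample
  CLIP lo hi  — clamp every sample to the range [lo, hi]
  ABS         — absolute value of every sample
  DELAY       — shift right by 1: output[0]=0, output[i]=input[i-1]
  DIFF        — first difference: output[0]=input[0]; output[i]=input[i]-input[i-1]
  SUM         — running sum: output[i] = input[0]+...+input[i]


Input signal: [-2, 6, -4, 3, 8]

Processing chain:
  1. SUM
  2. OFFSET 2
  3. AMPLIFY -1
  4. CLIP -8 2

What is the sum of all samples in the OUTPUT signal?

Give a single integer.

Answer: -21

Derivation:
Input: [-2, 6, -4, 3, 8]
Stage 1 (SUM): sum[0..0]=-2, sum[0..1]=4, sum[0..2]=0, sum[0..3]=3, sum[0..4]=11 -> [-2, 4, 0, 3, 11]
Stage 2 (OFFSET 2): -2+2=0, 4+2=6, 0+2=2, 3+2=5, 11+2=13 -> [0, 6, 2, 5, 13]
Stage 3 (AMPLIFY -1): 0*-1=0, 6*-1=-6, 2*-1=-2, 5*-1=-5, 13*-1=-13 -> [0, -6, -2, -5, -13]
Stage 4 (CLIP -8 2): clip(0,-8,2)=0, clip(-6,-8,2)=-6, clip(-2,-8,2)=-2, clip(-5,-8,2)=-5, clip(-13,-8,2)=-8 -> [0, -6, -2, -5, -8]
Output sum: -21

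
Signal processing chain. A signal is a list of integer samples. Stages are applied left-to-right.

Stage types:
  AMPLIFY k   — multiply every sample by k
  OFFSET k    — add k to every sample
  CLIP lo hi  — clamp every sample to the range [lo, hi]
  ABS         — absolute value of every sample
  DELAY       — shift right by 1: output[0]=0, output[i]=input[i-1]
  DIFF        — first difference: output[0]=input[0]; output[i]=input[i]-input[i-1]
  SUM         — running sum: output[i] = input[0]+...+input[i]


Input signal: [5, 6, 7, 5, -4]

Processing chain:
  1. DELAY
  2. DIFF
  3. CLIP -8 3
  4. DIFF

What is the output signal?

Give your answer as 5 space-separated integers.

Input: [5, 6, 7, 5, -4]
Stage 1 (DELAY): [0, 5, 6, 7, 5] = [0, 5, 6, 7, 5] -> [0, 5, 6, 7, 5]
Stage 2 (DIFF): s[0]=0, 5-0=5, 6-5=1, 7-6=1, 5-7=-2 -> [0, 5, 1, 1, -2]
Stage 3 (CLIP -8 3): clip(0,-8,3)=0, clip(5,-8,3)=3, clip(1,-8,3)=1, clip(1,-8,3)=1, clip(-2,-8,3)=-2 -> [0, 3, 1, 1, -2]
Stage 4 (DIFF): s[0]=0, 3-0=3, 1-3=-2, 1-1=0, -2-1=-3 -> [0, 3, -2, 0, -3]

Answer: 0 3 -2 0 -3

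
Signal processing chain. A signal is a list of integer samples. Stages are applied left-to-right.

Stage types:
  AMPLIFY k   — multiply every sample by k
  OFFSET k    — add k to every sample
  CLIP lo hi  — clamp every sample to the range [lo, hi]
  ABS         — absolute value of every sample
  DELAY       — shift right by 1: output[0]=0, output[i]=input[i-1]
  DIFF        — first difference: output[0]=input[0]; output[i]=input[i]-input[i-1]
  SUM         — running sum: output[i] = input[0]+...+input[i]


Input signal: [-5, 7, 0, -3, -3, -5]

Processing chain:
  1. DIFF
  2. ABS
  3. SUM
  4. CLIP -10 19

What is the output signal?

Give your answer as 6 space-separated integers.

Input: [-5, 7, 0, -3, -3, -5]
Stage 1 (DIFF): s[0]=-5, 7--5=12, 0-7=-7, -3-0=-3, -3--3=0, -5--3=-2 -> [-5, 12, -7, -3, 0, -2]
Stage 2 (ABS): |-5|=5, |12|=12, |-7|=7, |-3|=3, |0|=0, |-2|=2 -> [5, 12, 7, 3, 0, 2]
Stage 3 (SUM): sum[0..0]=5, sum[0..1]=17, sum[0..2]=24, sum[0..3]=27, sum[0..4]=27, sum[0..5]=29 -> [5, 17, 24, 27, 27, 29]
Stage 4 (CLIP -10 19): clip(5,-10,19)=5, clip(17,-10,19)=17, clip(24,-10,19)=19, clip(27,-10,19)=19, clip(27,-10,19)=19, clip(29,-10,19)=19 -> [5, 17, 19, 19, 19, 19]

Answer: 5 17 19 19 19 19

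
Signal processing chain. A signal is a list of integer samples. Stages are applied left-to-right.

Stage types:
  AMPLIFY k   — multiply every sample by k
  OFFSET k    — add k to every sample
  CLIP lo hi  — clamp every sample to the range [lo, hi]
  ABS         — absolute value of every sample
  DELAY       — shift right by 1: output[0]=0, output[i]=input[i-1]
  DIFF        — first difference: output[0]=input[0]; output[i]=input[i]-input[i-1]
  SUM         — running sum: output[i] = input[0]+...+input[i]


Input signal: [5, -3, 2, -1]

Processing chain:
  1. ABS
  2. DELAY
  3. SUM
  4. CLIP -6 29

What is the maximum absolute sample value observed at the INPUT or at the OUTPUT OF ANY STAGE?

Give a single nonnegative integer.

Answer: 10

Derivation:
Input: [5, -3, 2, -1] (max |s|=5)
Stage 1 (ABS): |5|=5, |-3|=3, |2|=2, |-1|=1 -> [5, 3, 2, 1] (max |s|=5)
Stage 2 (DELAY): [0, 5, 3, 2] = [0, 5, 3, 2] -> [0, 5, 3, 2] (max |s|=5)
Stage 3 (SUM): sum[0..0]=0, sum[0..1]=5, sum[0..2]=8, sum[0..3]=10 -> [0, 5, 8, 10] (max |s|=10)
Stage 4 (CLIP -6 29): clip(0,-6,29)=0, clip(5,-6,29)=5, clip(8,-6,29)=8, clip(10,-6,29)=10 -> [0, 5, 8, 10] (max |s|=10)
Overall max amplitude: 10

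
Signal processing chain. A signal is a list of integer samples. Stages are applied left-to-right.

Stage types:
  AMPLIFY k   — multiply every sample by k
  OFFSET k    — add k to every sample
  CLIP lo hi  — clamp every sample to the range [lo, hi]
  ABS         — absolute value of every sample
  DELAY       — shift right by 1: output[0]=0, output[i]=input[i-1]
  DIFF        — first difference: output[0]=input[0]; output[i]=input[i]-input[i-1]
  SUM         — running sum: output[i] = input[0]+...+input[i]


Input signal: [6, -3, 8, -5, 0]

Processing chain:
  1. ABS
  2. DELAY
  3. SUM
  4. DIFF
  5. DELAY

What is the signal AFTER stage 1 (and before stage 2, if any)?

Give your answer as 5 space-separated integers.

Answer: 6 3 8 5 0

Derivation:
Input: [6, -3, 8, -5, 0]
Stage 1 (ABS): |6|=6, |-3|=3, |8|=8, |-5|=5, |0|=0 -> [6, 3, 8, 5, 0]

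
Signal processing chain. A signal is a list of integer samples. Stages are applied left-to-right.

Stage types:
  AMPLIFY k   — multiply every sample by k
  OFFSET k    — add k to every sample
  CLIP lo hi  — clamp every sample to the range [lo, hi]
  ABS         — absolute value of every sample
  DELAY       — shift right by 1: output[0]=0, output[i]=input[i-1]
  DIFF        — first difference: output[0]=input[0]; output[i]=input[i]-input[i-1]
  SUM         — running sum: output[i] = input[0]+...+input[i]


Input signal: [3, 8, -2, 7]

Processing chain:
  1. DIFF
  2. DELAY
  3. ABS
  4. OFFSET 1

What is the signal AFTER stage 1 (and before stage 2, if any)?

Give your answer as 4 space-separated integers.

Answer: 3 5 -10 9

Derivation:
Input: [3, 8, -2, 7]
Stage 1 (DIFF): s[0]=3, 8-3=5, -2-8=-10, 7--2=9 -> [3, 5, -10, 9]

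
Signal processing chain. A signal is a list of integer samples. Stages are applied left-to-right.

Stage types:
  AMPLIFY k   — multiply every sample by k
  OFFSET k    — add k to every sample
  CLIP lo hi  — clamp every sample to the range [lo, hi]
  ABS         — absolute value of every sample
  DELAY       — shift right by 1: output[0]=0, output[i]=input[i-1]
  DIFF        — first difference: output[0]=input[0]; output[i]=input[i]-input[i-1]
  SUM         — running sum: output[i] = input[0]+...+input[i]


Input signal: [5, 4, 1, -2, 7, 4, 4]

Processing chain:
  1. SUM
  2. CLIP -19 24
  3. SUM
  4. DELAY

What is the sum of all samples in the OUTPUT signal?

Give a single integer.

Input: [5, 4, 1, -2, 7, 4, 4]
Stage 1 (SUM): sum[0..0]=5, sum[0..1]=9, sum[0..2]=10, sum[0..3]=8, sum[0..4]=15, sum[0..5]=19, sum[0..6]=23 -> [5, 9, 10, 8, 15, 19, 23]
Stage 2 (CLIP -19 24): clip(5,-19,24)=5, clip(9,-19,24)=9, clip(10,-19,24)=10, clip(8,-19,24)=8, clip(15,-19,24)=15, clip(19,-19,24)=19, clip(23,-19,24)=23 -> [5, 9, 10, 8, 15, 19, 23]
Stage 3 (SUM): sum[0..0]=5, sum[0..1]=14, sum[0..2]=24, sum[0..3]=32, sum[0..4]=47, sum[0..5]=66, sum[0..6]=89 -> [5, 14, 24, 32, 47, 66, 89]
Stage 4 (DELAY): [0, 5, 14, 24, 32, 47, 66] = [0, 5, 14, 24, 32, 47, 66] -> [0, 5, 14, 24, 32, 47, 66]
Output sum: 188

Answer: 188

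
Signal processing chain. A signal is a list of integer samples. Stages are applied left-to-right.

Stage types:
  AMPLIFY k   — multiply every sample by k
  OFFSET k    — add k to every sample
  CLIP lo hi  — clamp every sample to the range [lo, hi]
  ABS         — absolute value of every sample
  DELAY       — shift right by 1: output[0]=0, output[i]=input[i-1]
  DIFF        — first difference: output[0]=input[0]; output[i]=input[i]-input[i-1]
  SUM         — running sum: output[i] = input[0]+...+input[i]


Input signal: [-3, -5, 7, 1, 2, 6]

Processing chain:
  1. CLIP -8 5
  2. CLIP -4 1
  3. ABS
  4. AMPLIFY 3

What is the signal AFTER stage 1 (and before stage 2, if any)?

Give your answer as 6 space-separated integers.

Answer: -3 -5 5 1 2 5

Derivation:
Input: [-3, -5, 7, 1, 2, 6]
Stage 1 (CLIP -8 5): clip(-3,-8,5)=-3, clip(-5,-8,5)=-5, clip(7,-8,5)=5, clip(1,-8,5)=1, clip(2,-8,5)=2, clip(6,-8,5)=5 -> [-3, -5, 5, 1, 2, 5]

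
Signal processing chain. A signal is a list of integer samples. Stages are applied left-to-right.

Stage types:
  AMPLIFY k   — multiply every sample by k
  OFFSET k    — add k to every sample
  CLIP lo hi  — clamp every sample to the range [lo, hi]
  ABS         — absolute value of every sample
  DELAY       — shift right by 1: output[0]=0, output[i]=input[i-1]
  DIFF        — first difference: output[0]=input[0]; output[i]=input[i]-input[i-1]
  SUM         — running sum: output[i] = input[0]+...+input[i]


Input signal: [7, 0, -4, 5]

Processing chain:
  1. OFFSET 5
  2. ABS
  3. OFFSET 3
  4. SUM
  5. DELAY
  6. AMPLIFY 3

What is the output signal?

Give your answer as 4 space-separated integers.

Answer: 0 45 69 81

Derivation:
Input: [7, 0, -4, 5]
Stage 1 (OFFSET 5): 7+5=12, 0+5=5, -4+5=1, 5+5=10 -> [12, 5, 1, 10]
Stage 2 (ABS): |12|=12, |5|=5, |1|=1, |10|=10 -> [12, 5, 1, 10]
Stage 3 (OFFSET 3): 12+3=15, 5+3=8, 1+3=4, 10+3=13 -> [15, 8, 4, 13]
Stage 4 (SUM): sum[0..0]=15, sum[0..1]=23, sum[0..2]=27, sum[0..3]=40 -> [15, 23, 27, 40]
Stage 5 (DELAY): [0, 15, 23, 27] = [0, 15, 23, 27] -> [0, 15, 23, 27]
Stage 6 (AMPLIFY 3): 0*3=0, 15*3=45, 23*3=69, 27*3=81 -> [0, 45, 69, 81]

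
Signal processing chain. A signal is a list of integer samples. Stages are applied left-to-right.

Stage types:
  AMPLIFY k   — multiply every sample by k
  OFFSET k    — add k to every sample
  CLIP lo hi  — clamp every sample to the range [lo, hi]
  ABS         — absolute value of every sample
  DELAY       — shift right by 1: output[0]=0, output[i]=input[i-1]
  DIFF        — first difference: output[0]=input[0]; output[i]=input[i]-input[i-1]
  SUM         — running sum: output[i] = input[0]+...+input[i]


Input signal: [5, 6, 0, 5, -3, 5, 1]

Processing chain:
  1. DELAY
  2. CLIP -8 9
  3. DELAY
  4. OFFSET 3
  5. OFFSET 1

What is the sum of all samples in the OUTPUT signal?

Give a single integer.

Answer: 41

Derivation:
Input: [5, 6, 0, 5, -3, 5, 1]
Stage 1 (DELAY): [0, 5, 6, 0, 5, -3, 5] = [0, 5, 6, 0, 5, -3, 5] -> [0, 5, 6, 0, 5, -3, 5]
Stage 2 (CLIP -8 9): clip(0,-8,9)=0, clip(5,-8,9)=5, clip(6,-8,9)=6, clip(0,-8,9)=0, clip(5,-8,9)=5, clip(-3,-8,9)=-3, clip(5,-8,9)=5 -> [0, 5, 6, 0, 5, -3, 5]
Stage 3 (DELAY): [0, 0, 5, 6, 0, 5, -3] = [0, 0, 5, 6, 0, 5, -3] -> [0, 0, 5, 6, 0, 5, -3]
Stage 4 (OFFSET 3): 0+3=3, 0+3=3, 5+3=8, 6+3=9, 0+3=3, 5+3=8, -3+3=0 -> [3, 3, 8, 9, 3, 8, 0]
Stage 5 (OFFSET 1): 3+1=4, 3+1=4, 8+1=9, 9+1=10, 3+1=4, 8+1=9, 0+1=1 -> [4, 4, 9, 10, 4, 9, 1]
Output sum: 41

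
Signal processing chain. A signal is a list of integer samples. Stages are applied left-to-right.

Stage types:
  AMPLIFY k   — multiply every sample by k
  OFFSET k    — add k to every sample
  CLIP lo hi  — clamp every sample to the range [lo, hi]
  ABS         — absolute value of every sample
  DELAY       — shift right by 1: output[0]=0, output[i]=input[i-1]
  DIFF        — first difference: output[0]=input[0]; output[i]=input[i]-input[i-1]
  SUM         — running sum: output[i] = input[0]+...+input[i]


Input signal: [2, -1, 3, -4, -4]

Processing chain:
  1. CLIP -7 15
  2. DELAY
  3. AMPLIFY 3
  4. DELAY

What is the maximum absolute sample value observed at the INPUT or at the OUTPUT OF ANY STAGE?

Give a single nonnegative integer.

Answer: 12

Derivation:
Input: [2, -1, 3, -4, -4] (max |s|=4)
Stage 1 (CLIP -7 15): clip(2,-7,15)=2, clip(-1,-7,15)=-1, clip(3,-7,15)=3, clip(-4,-7,15)=-4, clip(-4,-7,15)=-4 -> [2, -1, 3, -4, -4] (max |s|=4)
Stage 2 (DELAY): [0, 2, -1, 3, -4] = [0, 2, -1, 3, -4] -> [0, 2, -1, 3, -4] (max |s|=4)
Stage 3 (AMPLIFY 3): 0*3=0, 2*3=6, -1*3=-3, 3*3=9, -4*3=-12 -> [0, 6, -3, 9, -12] (max |s|=12)
Stage 4 (DELAY): [0, 0, 6, -3, 9] = [0, 0, 6, -3, 9] -> [0, 0, 6, -3, 9] (max |s|=9)
Overall max amplitude: 12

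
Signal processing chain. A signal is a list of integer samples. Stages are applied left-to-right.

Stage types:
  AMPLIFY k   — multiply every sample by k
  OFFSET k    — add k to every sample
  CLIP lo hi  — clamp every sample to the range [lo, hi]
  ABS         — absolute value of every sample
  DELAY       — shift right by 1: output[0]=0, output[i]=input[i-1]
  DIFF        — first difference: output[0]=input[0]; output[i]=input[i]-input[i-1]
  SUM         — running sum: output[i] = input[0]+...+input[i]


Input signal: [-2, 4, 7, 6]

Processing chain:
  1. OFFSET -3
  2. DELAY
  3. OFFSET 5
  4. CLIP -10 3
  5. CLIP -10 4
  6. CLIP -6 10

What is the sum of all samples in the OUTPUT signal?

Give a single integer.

Input: [-2, 4, 7, 6]
Stage 1 (OFFSET -3): -2+-3=-5, 4+-3=1, 7+-3=4, 6+-3=3 -> [-5, 1, 4, 3]
Stage 2 (DELAY): [0, -5, 1, 4] = [0, -5, 1, 4] -> [0, -5, 1, 4]
Stage 3 (OFFSET 5): 0+5=5, -5+5=0, 1+5=6, 4+5=9 -> [5, 0, 6, 9]
Stage 4 (CLIP -10 3): clip(5,-10,3)=3, clip(0,-10,3)=0, clip(6,-10,3)=3, clip(9,-10,3)=3 -> [3, 0, 3, 3]
Stage 5 (CLIP -10 4): clip(3,-10,4)=3, clip(0,-10,4)=0, clip(3,-10,4)=3, clip(3,-10,4)=3 -> [3, 0, 3, 3]
Stage 6 (CLIP -6 10): clip(3,-6,10)=3, clip(0,-6,10)=0, clip(3,-6,10)=3, clip(3,-6,10)=3 -> [3, 0, 3, 3]
Output sum: 9

Answer: 9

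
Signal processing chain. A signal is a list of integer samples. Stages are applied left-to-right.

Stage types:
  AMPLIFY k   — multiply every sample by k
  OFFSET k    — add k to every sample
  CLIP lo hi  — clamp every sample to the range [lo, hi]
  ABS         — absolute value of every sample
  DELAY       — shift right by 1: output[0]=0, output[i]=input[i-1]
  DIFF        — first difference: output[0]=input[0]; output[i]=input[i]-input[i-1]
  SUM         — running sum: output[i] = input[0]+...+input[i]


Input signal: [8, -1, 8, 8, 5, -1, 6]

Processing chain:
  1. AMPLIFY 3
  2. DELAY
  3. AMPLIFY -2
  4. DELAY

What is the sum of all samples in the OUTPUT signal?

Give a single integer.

Answer: -168

Derivation:
Input: [8, -1, 8, 8, 5, -1, 6]
Stage 1 (AMPLIFY 3): 8*3=24, -1*3=-3, 8*3=24, 8*3=24, 5*3=15, -1*3=-3, 6*3=18 -> [24, -3, 24, 24, 15, -3, 18]
Stage 2 (DELAY): [0, 24, -3, 24, 24, 15, -3] = [0, 24, -3, 24, 24, 15, -3] -> [0, 24, -3, 24, 24, 15, -3]
Stage 3 (AMPLIFY -2): 0*-2=0, 24*-2=-48, -3*-2=6, 24*-2=-48, 24*-2=-48, 15*-2=-30, -3*-2=6 -> [0, -48, 6, -48, -48, -30, 6]
Stage 4 (DELAY): [0, 0, -48, 6, -48, -48, -30] = [0, 0, -48, 6, -48, -48, -30] -> [0, 0, -48, 6, -48, -48, -30]
Output sum: -168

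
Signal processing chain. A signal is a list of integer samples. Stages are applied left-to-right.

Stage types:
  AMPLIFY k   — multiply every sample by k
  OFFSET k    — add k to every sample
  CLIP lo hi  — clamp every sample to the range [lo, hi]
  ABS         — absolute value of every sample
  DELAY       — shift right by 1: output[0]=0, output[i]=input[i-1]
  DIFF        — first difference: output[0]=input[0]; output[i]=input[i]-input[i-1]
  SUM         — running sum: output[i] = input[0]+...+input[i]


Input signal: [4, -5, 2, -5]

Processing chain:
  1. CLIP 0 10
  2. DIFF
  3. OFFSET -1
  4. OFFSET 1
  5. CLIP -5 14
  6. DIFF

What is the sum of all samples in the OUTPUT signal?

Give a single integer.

Input: [4, -5, 2, -5]
Stage 1 (CLIP 0 10): clip(4,0,10)=4, clip(-5,0,10)=0, clip(2,0,10)=2, clip(-5,0,10)=0 -> [4, 0, 2, 0]
Stage 2 (DIFF): s[0]=4, 0-4=-4, 2-0=2, 0-2=-2 -> [4, -4, 2, -2]
Stage 3 (OFFSET -1): 4+-1=3, -4+-1=-5, 2+-1=1, -2+-1=-3 -> [3, -5, 1, -3]
Stage 4 (OFFSET 1): 3+1=4, -5+1=-4, 1+1=2, -3+1=-2 -> [4, -4, 2, -2]
Stage 5 (CLIP -5 14): clip(4,-5,14)=4, clip(-4,-5,14)=-4, clip(2,-5,14)=2, clip(-2,-5,14)=-2 -> [4, -4, 2, -2]
Stage 6 (DIFF): s[0]=4, -4-4=-8, 2--4=6, -2-2=-4 -> [4, -8, 6, -4]
Output sum: -2

Answer: -2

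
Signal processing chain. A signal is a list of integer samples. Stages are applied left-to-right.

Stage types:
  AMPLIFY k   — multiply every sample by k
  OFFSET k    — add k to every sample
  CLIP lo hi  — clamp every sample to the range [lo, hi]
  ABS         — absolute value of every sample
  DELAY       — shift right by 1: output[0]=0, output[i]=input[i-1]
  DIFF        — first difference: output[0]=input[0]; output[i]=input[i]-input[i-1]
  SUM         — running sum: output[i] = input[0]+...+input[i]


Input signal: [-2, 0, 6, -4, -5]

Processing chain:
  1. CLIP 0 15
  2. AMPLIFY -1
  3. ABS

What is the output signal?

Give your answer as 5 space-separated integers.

Input: [-2, 0, 6, -4, -5]
Stage 1 (CLIP 0 15): clip(-2,0,15)=0, clip(0,0,15)=0, clip(6,0,15)=6, clip(-4,0,15)=0, clip(-5,0,15)=0 -> [0, 0, 6, 0, 0]
Stage 2 (AMPLIFY -1): 0*-1=0, 0*-1=0, 6*-1=-6, 0*-1=0, 0*-1=0 -> [0, 0, -6, 0, 0]
Stage 3 (ABS): |0|=0, |0|=0, |-6|=6, |0|=0, |0|=0 -> [0, 0, 6, 0, 0]

Answer: 0 0 6 0 0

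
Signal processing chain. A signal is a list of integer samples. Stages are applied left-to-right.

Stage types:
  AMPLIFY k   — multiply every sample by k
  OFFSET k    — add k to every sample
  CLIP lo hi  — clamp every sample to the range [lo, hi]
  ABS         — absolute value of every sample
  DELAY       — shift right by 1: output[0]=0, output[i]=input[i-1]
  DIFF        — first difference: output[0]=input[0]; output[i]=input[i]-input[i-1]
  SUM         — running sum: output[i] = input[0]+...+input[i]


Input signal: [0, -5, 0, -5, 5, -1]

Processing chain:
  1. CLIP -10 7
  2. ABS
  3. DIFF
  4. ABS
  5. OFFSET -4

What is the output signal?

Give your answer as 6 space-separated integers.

Answer: -4 1 1 1 -4 0

Derivation:
Input: [0, -5, 0, -5, 5, -1]
Stage 1 (CLIP -10 7): clip(0,-10,7)=0, clip(-5,-10,7)=-5, clip(0,-10,7)=0, clip(-5,-10,7)=-5, clip(5,-10,7)=5, clip(-1,-10,7)=-1 -> [0, -5, 0, -5, 5, -1]
Stage 2 (ABS): |0|=0, |-5|=5, |0|=0, |-5|=5, |5|=5, |-1|=1 -> [0, 5, 0, 5, 5, 1]
Stage 3 (DIFF): s[0]=0, 5-0=5, 0-5=-5, 5-0=5, 5-5=0, 1-5=-4 -> [0, 5, -5, 5, 0, -4]
Stage 4 (ABS): |0|=0, |5|=5, |-5|=5, |5|=5, |0|=0, |-4|=4 -> [0, 5, 5, 5, 0, 4]
Stage 5 (OFFSET -4): 0+-4=-4, 5+-4=1, 5+-4=1, 5+-4=1, 0+-4=-4, 4+-4=0 -> [-4, 1, 1, 1, -4, 0]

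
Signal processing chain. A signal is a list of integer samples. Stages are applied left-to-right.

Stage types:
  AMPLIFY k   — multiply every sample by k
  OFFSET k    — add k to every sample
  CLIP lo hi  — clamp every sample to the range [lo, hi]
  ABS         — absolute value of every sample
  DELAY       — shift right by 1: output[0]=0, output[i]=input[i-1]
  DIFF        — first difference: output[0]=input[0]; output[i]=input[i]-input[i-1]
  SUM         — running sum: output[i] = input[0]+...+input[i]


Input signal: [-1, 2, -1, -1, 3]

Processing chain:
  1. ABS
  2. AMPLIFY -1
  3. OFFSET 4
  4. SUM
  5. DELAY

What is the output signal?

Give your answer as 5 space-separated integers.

Answer: 0 3 5 8 11

Derivation:
Input: [-1, 2, -1, -1, 3]
Stage 1 (ABS): |-1|=1, |2|=2, |-1|=1, |-1|=1, |3|=3 -> [1, 2, 1, 1, 3]
Stage 2 (AMPLIFY -1): 1*-1=-1, 2*-1=-2, 1*-1=-1, 1*-1=-1, 3*-1=-3 -> [-1, -2, -1, -1, -3]
Stage 3 (OFFSET 4): -1+4=3, -2+4=2, -1+4=3, -1+4=3, -3+4=1 -> [3, 2, 3, 3, 1]
Stage 4 (SUM): sum[0..0]=3, sum[0..1]=5, sum[0..2]=8, sum[0..3]=11, sum[0..4]=12 -> [3, 5, 8, 11, 12]
Stage 5 (DELAY): [0, 3, 5, 8, 11] = [0, 3, 5, 8, 11] -> [0, 3, 5, 8, 11]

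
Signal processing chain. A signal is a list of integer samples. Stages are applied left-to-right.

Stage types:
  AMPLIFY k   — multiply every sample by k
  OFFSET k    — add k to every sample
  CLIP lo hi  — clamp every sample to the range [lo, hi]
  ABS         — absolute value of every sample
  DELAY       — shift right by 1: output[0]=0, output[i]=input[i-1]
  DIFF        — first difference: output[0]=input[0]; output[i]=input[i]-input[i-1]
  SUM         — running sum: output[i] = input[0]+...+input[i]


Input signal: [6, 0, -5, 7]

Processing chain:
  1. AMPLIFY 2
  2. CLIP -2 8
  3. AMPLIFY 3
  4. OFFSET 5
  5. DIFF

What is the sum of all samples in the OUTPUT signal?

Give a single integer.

Input: [6, 0, -5, 7]
Stage 1 (AMPLIFY 2): 6*2=12, 0*2=0, -5*2=-10, 7*2=14 -> [12, 0, -10, 14]
Stage 2 (CLIP -2 8): clip(12,-2,8)=8, clip(0,-2,8)=0, clip(-10,-2,8)=-2, clip(14,-2,8)=8 -> [8, 0, -2, 8]
Stage 3 (AMPLIFY 3): 8*3=24, 0*3=0, -2*3=-6, 8*3=24 -> [24, 0, -6, 24]
Stage 4 (OFFSET 5): 24+5=29, 0+5=5, -6+5=-1, 24+5=29 -> [29, 5, -1, 29]
Stage 5 (DIFF): s[0]=29, 5-29=-24, -1-5=-6, 29--1=30 -> [29, -24, -6, 30]
Output sum: 29

Answer: 29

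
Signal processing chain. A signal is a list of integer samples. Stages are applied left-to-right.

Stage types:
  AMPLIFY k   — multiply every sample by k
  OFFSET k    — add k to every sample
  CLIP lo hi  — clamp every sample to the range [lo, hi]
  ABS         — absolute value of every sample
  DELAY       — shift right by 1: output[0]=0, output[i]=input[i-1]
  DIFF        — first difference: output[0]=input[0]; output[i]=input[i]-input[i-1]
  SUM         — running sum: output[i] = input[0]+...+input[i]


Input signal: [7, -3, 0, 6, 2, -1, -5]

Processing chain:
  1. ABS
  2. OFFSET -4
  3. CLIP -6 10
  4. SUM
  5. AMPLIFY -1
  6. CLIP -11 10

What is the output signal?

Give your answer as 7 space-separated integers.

Input: [7, -3, 0, 6, 2, -1, -5]
Stage 1 (ABS): |7|=7, |-3|=3, |0|=0, |6|=6, |2|=2, |-1|=1, |-5|=5 -> [7, 3, 0, 6, 2, 1, 5]
Stage 2 (OFFSET -4): 7+-4=3, 3+-4=-1, 0+-4=-4, 6+-4=2, 2+-4=-2, 1+-4=-3, 5+-4=1 -> [3, -1, -4, 2, -2, -3, 1]
Stage 3 (CLIP -6 10): clip(3,-6,10)=3, clip(-1,-6,10)=-1, clip(-4,-6,10)=-4, clip(2,-6,10)=2, clip(-2,-6,10)=-2, clip(-3,-6,10)=-3, clip(1,-6,10)=1 -> [3, -1, -4, 2, -2, -3, 1]
Stage 4 (SUM): sum[0..0]=3, sum[0..1]=2, sum[0..2]=-2, sum[0..3]=0, sum[0..4]=-2, sum[0..5]=-5, sum[0..6]=-4 -> [3, 2, -2, 0, -2, -5, -4]
Stage 5 (AMPLIFY -1): 3*-1=-3, 2*-1=-2, -2*-1=2, 0*-1=0, -2*-1=2, -5*-1=5, -4*-1=4 -> [-3, -2, 2, 0, 2, 5, 4]
Stage 6 (CLIP -11 10): clip(-3,-11,10)=-3, clip(-2,-11,10)=-2, clip(2,-11,10)=2, clip(0,-11,10)=0, clip(2,-11,10)=2, clip(5,-11,10)=5, clip(4,-11,10)=4 -> [-3, -2, 2, 0, 2, 5, 4]

Answer: -3 -2 2 0 2 5 4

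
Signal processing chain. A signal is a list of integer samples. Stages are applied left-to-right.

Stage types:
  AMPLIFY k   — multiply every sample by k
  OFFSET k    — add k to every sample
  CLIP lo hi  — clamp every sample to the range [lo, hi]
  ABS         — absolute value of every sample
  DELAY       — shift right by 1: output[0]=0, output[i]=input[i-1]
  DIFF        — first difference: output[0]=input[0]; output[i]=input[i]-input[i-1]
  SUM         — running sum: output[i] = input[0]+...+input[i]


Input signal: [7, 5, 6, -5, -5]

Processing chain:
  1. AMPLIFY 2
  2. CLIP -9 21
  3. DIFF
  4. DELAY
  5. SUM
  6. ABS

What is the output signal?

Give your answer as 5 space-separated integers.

Input: [7, 5, 6, -5, -5]
Stage 1 (AMPLIFY 2): 7*2=14, 5*2=10, 6*2=12, -5*2=-10, -5*2=-10 -> [14, 10, 12, -10, -10]
Stage 2 (CLIP -9 21): clip(14,-9,21)=14, clip(10,-9,21)=10, clip(12,-9,21)=12, clip(-10,-9,21)=-9, clip(-10,-9,21)=-9 -> [14, 10, 12, -9, -9]
Stage 3 (DIFF): s[0]=14, 10-14=-4, 12-10=2, -9-12=-21, -9--9=0 -> [14, -4, 2, -21, 0]
Stage 4 (DELAY): [0, 14, -4, 2, -21] = [0, 14, -4, 2, -21] -> [0, 14, -4, 2, -21]
Stage 5 (SUM): sum[0..0]=0, sum[0..1]=14, sum[0..2]=10, sum[0..3]=12, sum[0..4]=-9 -> [0, 14, 10, 12, -9]
Stage 6 (ABS): |0|=0, |14|=14, |10|=10, |12|=12, |-9|=9 -> [0, 14, 10, 12, 9]

Answer: 0 14 10 12 9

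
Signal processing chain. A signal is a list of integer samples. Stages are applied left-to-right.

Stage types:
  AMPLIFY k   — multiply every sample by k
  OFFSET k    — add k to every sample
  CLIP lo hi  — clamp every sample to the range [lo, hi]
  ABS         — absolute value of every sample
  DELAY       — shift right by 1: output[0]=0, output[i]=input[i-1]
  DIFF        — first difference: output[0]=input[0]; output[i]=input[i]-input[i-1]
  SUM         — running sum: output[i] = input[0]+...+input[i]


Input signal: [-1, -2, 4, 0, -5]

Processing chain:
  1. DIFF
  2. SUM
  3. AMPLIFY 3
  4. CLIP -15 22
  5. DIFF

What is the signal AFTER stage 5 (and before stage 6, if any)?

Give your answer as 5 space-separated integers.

Input: [-1, -2, 4, 0, -5]
Stage 1 (DIFF): s[0]=-1, -2--1=-1, 4--2=6, 0-4=-4, -5-0=-5 -> [-1, -1, 6, -4, -5]
Stage 2 (SUM): sum[0..0]=-1, sum[0..1]=-2, sum[0..2]=4, sum[0..3]=0, sum[0..4]=-5 -> [-1, -2, 4, 0, -5]
Stage 3 (AMPLIFY 3): -1*3=-3, -2*3=-6, 4*3=12, 0*3=0, -5*3=-15 -> [-3, -6, 12, 0, -15]
Stage 4 (CLIP -15 22): clip(-3,-15,22)=-3, clip(-6,-15,22)=-6, clip(12,-15,22)=12, clip(0,-15,22)=0, clip(-15,-15,22)=-15 -> [-3, -6, 12, 0, -15]
Stage 5 (DIFF): s[0]=-3, -6--3=-3, 12--6=18, 0-12=-12, -15-0=-15 -> [-3, -3, 18, -12, -15]

Answer: -3 -3 18 -12 -15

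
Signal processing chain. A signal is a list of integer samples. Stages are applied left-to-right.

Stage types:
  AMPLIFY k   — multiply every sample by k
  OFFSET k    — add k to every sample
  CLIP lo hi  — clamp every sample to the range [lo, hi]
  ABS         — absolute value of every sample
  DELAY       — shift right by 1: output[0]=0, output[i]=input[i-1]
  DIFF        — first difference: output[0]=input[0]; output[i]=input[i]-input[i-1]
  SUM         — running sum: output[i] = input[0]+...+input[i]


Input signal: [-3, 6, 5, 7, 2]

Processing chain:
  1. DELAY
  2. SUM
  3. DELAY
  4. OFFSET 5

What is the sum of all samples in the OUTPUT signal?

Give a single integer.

Answer: 33

Derivation:
Input: [-3, 6, 5, 7, 2]
Stage 1 (DELAY): [0, -3, 6, 5, 7] = [0, -3, 6, 5, 7] -> [0, -3, 6, 5, 7]
Stage 2 (SUM): sum[0..0]=0, sum[0..1]=-3, sum[0..2]=3, sum[0..3]=8, sum[0..4]=15 -> [0, -3, 3, 8, 15]
Stage 3 (DELAY): [0, 0, -3, 3, 8] = [0, 0, -3, 3, 8] -> [0, 0, -3, 3, 8]
Stage 4 (OFFSET 5): 0+5=5, 0+5=5, -3+5=2, 3+5=8, 8+5=13 -> [5, 5, 2, 8, 13]
Output sum: 33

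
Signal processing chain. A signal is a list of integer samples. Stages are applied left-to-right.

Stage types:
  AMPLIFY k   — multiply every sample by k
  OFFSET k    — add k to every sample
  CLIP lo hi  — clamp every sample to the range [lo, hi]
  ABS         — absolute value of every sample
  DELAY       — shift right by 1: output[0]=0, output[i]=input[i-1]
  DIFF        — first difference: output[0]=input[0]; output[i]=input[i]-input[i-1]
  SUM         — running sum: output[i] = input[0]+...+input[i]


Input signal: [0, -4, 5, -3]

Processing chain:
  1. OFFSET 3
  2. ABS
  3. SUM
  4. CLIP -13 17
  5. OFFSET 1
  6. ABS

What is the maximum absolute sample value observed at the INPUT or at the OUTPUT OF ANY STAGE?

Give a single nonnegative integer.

Answer: 13

Derivation:
Input: [0, -4, 5, -3] (max |s|=5)
Stage 1 (OFFSET 3): 0+3=3, -4+3=-1, 5+3=8, -3+3=0 -> [3, -1, 8, 0] (max |s|=8)
Stage 2 (ABS): |3|=3, |-1|=1, |8|=8, |0|=0 -> [3, 1, 8, 0] (max |s|=8)
Stage 3 (SUM): sum[0..0]=3, sum[0..1]=4, sum[0..2]=12, sum[0..3]=12 -> [3, 4, 12, 12] (max |s|=12)
Stage 4 (CLIP -13 17): clip(3,-13,17)=3, clip(4,-13,17)=4, clip(12,-13,17)=12, clip(12,-13,17)=12 -> [3, 4, 12, 12] (max |s|=12)
Stage 5 (OFFSET 1): 3+1=4, 4+1=5, 12+1=13, 12+1=13 -> [4, 5, 13, 13] (max |s|=13)
Stage 6 (ABS): |4|=4, |5|=5, |13|=13, |13|=13 -> [4, 5, 13, 13] (max |s|=13)
Overall max amplitude: 13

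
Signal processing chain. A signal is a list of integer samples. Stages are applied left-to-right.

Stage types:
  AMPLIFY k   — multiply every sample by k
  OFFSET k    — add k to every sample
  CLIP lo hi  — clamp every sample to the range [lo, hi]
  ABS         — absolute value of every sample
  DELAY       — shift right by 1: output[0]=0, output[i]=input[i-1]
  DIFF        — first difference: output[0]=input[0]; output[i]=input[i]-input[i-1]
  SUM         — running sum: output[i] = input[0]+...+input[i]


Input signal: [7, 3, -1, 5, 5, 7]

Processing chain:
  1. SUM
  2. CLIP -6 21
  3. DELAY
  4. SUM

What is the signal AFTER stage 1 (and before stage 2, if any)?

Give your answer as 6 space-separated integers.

Answer: 7 10 9 14 19 26

Derivation:
Input: [7, 3, -1, 5, 5, 7]
Stage 1 (SUM): sum[0..0]=7, sum[0..1]=10, sum[0..2]=9, sum[0..3]=14, sum[0..4]=19, sum[0..5]=26 -> [7, 10, 9, 14, 19, 26]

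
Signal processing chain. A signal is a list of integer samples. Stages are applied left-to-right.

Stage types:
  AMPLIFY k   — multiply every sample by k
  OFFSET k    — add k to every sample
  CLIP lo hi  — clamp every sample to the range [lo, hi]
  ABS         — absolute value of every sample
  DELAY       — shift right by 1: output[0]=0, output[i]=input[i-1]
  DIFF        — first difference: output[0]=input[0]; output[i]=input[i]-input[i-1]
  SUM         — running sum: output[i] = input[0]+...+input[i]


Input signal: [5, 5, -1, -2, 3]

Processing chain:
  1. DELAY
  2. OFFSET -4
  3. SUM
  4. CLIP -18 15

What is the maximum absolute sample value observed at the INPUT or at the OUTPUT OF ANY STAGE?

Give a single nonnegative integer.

Answer: 13

Derivation:
Input: [5, 5, -1, -2, 3] (max |s|=5)
Stage 1 (DELAY): [0, 5, 5, -1, -2] = [0, 5, 5, -1, -2] -> [0, 5, 5, -1, -2] (max |s|=5)
Stage 2 (OFFSET -4): 0+-4=-4, 5+-4=1, 5+-4=1, -1+-4=-5, -2+-4=-6 -> [-4, 1, 1, -5, -6] (max |s|=6)
Stage 3 (SUM): sum[0..0]=-4, sum[0..1]=-3, sum[0..2]=-2, sum[0..3]=-7, sum[0..4]=-13 -> [-4, -3, -2, -7, -13] (max |s|=13)
Stage 4 (CLIP -18 15): clip(-4,-18,15)=-4, clip(-3,-18,15)=-3, clip(-2,-18,15)=-2, clip(-7,-18,15)=-7, clip(-13,-18,15)=-13 -> [-4, -3, -2, -7, -13] (max |s|=13)
Overall max amplitude: 13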